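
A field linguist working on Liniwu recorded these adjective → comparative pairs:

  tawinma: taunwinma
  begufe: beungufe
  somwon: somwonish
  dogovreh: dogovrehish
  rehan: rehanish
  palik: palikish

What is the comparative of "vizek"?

begufe and dogovreh both have last vowel 'e' yet inflect differently (beungufe, dogovrehish), so the last vowel is not what conditions the rule; whether the stem ends in a vowel or a consonant is.
"vizek" ends in a consonant. The stems ending in a consonant (somwon → somwonish, dogovreh → dogovrehish, rehan → rehanish) add -ish.
The other pattern: stems ending in a vowel insert -un- after the first vowel.
So vizek → vizekish.

vizekish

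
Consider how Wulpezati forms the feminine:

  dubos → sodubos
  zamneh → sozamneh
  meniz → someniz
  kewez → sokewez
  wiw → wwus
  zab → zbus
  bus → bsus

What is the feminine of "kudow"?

dubos and bus both end in -s yet inflect differently (sodubos, bsus), so the final letter is not what conditions the rule; the number of vowels is.
"kudow" has 2 vowels. The stems with 2 vowels (dubos → sodubos, zamneh → sozamneh, meniz → someniz) add the prefix so-.
So kudow → sokudow.

sokudow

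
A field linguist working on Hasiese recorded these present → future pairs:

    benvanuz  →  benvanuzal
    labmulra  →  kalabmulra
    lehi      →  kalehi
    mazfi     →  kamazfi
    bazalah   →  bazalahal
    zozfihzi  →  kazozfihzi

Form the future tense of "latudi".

bazalah and labmulra both have last vowel 'a' yet inflect differently (bazalahal, kalabmulra), so the last vowel is not what conditions the rule; whether the stem ends in a vowel or a consonant is.
"latudi" ends in a vowel. The stems ending in a vowel (zozfihzi → kazozfihzi, mazfi → kamazfi, lehi → kalehi) add the prefix ka-.
So latudi → kalatudi.

kalatudi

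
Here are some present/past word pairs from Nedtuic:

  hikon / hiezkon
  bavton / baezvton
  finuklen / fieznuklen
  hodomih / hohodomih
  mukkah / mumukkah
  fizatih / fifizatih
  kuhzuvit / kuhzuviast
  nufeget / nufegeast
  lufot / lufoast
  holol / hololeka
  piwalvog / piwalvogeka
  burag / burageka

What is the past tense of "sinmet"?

"sinmet" ends in -t. The stems ending in -t (kuhzuvit → kuhzuviast, nufeget → nufegeast, lufot → lufoast) drop the final letter and add -ast.
The other patterns: stems ending in -n insert -ez- after the first vowel; stems ending in -h repeat the first consonant+vowel as a prefix; stems ending in -g or -l add -eka.
So sinmet → sinmeast.

sinmeast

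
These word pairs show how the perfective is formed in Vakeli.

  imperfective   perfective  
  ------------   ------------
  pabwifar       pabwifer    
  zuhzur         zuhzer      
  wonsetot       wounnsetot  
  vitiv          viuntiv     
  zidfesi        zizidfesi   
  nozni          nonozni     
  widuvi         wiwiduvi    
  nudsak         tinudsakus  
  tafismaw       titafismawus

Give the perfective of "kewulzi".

kekewulzi

vitiv and zidfesi both have last vowel 'i' yet inflect differently (viuntiv, zizidfesi), so the last vowel is not what conditions the rule; the final letter is.
"kewulzi" ends in -i. The stems ending in -i (zidfesi → zizidfesi, nozni → nonozni, widuvi → wiwiduvi) repeat the first consonant+vowel as a prefix.
The other patterns: stems ending in -r change the last vowel to 'e'; stems ending in -t or -v insert -un- after the first vowel; stems ending in -k or -w add ti- … -us around the stem.
So kewulzi → kekewulzi.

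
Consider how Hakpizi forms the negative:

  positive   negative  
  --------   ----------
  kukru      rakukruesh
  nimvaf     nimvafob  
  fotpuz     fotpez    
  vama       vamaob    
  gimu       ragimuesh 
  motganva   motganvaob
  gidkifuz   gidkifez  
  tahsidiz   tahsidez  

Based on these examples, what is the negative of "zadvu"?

razadvuesh

gimu and fotpuz both have last vowel 'u' yet inflect differently (ragimuesh, fotpez), so the last vowel is not what conditions the rule; the final letter is.
"zadvu" ends in -u. The stems ending in -u (gimu → ragimuesh, kukru → rakukruesh) add ra- … -esh around the stem.
The other patterns: stems ending in -z change the last vowel to 'e'; stems ending in -a or -f add -ob.
So zadvu → razadvuesh.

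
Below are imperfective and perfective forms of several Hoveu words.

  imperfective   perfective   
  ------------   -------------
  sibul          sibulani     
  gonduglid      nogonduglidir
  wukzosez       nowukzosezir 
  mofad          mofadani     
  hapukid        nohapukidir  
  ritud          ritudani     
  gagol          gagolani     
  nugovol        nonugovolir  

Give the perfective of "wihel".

"wihel" has 2 vowels. The stems with 2 vowels (gagol → gagolani, ritud → ritudani, sibul → sibulani) add -ani.
The other pattern: stems with 3 vowels add no- … -ir around the stem.
So wihel → wihelani.

wihelani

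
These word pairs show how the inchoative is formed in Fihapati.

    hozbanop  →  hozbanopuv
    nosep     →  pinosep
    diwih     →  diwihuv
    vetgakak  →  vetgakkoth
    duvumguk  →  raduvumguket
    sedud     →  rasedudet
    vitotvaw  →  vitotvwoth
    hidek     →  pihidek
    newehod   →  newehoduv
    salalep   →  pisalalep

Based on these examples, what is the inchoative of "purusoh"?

purusohuv

"purusoh" has last vowel 'o'. The stems whose last vowel is 'o' (hozbanop → hozbanopuv, newehod → newehoduv) add -uv.
The other patterns: stems whose last vowel is 'u' add ra- … -et around the stem; stems whose last vowel is 'e' add the prefix pi-; stems whose last vowel is 'a' delete the last vowel and add -oth.
So purusoh → purusohuv.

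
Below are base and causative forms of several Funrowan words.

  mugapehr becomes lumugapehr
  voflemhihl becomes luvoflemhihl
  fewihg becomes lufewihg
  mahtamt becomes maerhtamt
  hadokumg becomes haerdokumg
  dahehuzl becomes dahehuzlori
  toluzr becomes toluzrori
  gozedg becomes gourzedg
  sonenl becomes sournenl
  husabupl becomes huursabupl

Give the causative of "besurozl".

fewihg and hadokumg both end in -g yet inflect differently (lufewihg, haerdokumg), so the final letter is not what conditions the rule; the second-to-last letter is.
"besurozl" has second-to-last letter 'z'. The stems whose second-to-last letter is 'z' (dahehuzl → dahehuzlori, toluzr → toluzrori) add -ori.
So besurozl → besurozlori.

besurozlori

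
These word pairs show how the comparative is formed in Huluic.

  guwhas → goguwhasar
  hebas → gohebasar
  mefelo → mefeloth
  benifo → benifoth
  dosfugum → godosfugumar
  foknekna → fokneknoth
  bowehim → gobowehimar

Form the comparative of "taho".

tahoth

foknekna and guwhas both have last vowel 'a' yet inflect differently (fokneknoth, goguwhasar), so the last vowel is not what conditions the rule; whether the stem ends in a vowel or a consonant is.
"taho" ends in a vowel. The stems ending in a vowel (mefelo → mefeloth, benifo → benifoth, foknekna → fokneknoth) drop the final letter and add -oth.
The other pattern: stems ending in a consonant add go- … -ar around the stem.
So taho → tahoth.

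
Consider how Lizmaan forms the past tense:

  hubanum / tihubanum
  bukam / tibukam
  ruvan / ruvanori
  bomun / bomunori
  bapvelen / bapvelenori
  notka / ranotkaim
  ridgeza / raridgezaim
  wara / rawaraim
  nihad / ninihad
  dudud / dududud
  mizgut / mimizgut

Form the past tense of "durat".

"durat" ends in -t. The one such stem in the data (mizgut → mimizgut) repeats the first consonant+vowel as a prefix (as do nihad, dudud), so the same rule applies.
So durat → dudurat.

dudurat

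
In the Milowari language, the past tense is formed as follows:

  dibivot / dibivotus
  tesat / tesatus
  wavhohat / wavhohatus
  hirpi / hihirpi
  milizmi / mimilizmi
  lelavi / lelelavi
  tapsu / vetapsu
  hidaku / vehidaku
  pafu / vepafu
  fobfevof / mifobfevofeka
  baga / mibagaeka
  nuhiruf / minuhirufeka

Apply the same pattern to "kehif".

mikehifeka

dibivot and fobfevof both have last vowel 'o' yet inflect differently (dibivotus, mifobfevofeka), so the last vowel is not what conditions the rule; the final letter is.
"kehif" ends in -f. The stems ending in -f (fobfevof → mifobfevofeka, nuhiruf → minuhirufeka) add mi- … -eka around the stem.
The other patterns: stems ending in -t add -us; stems ending in -i repeat the first consonant+vowel as a prefix; stems ending in -u add the prefix ve-.
So kehif → mikehifeka.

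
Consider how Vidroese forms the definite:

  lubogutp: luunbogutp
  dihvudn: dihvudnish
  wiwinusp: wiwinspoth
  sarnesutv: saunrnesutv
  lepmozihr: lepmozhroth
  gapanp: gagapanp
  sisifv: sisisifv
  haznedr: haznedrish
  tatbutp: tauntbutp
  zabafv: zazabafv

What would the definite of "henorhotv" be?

heunnorhotv

haznedr and lepmozihr both end in -r yet inflect differently (haznedrish, lepmozhroth), so the final letter is not what conditions the rule; the second-to-last letter is.
"henorhotv" has second-to-last letter 't'. The stems whose second-to-last letter is 't' (lubogutp → luunbogutp, tatbutp → tauntbutp, sarnesutv → saunrnesutv) insert -un- after the first vowel.
The other patterns: stems whose second-to-last letter is 'd' add -ish; stems whose second-to-last letter is 'h' or 's' delete the last vowel and add -oth; stems whose second-to-last letter is 'f' or 'n' repeat the first consonant+vowel as a prefix.
So henorhotv → heunnorhotv.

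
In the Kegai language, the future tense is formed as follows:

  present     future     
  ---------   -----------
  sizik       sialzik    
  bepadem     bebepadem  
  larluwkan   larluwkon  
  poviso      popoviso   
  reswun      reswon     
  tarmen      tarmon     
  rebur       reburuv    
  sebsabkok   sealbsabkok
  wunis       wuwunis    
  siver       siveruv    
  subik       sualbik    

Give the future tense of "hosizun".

hosizon

"hosizun" ends in -n. The stems ending in -n (larluwkan → larluwkon, reswun → reswon, tarmen → tarmon) change the last vowel to 'o'.
So hosizun → hosizon.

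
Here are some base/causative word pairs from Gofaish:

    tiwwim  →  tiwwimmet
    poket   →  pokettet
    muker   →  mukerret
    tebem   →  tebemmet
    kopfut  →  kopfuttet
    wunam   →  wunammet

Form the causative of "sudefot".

Every pair shown (tiwwim → tiwwimmet, poket → pokettet, muker → mukerret, …) follows the same rule: double the final consonant and add -et.
So sudefot → sudefottet.

sudefottet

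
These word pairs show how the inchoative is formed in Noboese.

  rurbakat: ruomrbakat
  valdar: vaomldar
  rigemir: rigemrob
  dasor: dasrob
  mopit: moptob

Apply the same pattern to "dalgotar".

daomlgotar

valdar and rigemir both end in -r yet inflect differently (vaomldar, rigemrob), so the final letter is not what conditions the rule; the last vowel is.
"dalgotar" has last vowel 'a'. The stems whose last vowel is 'a' (rurbakat → ruomrbakat, valdar → vaomldar) insert -om- after the first vowel.
So dalgotar → daomlgotar.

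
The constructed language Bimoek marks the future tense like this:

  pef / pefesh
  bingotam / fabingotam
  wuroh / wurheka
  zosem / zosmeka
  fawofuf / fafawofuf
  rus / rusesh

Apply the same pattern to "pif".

zosem and bingotam both end in -m yet inflect differently (zosmeka, fabingotam), so the final letter is not what conditions the rule; the number of vowels is.
"pif" has 1 vowel. The stems with 1 vowel (pef → pefesh, rus → rusesh) add -esh.
So pif → pifesh.

pifesh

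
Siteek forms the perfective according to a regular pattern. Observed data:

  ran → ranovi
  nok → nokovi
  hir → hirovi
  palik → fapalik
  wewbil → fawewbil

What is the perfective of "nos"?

nok and palik both end in -k yet inflect differently (nokovi, fapalik), so the final letter is not what conditions the rule; the number of vowels is.
"nos" has 1 vowel. The stems with 1 vowel (ran → ranovi, nok → nokovi, hir → hirovi) add -ovi.
So nos → nosovi.

nosovi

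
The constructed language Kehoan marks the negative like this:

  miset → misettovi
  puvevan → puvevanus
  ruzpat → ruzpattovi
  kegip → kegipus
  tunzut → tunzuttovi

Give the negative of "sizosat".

sizosattovi

ruzpat and puvevan both have last vowel 'a' yet inflect differently (ruzpattovi, puvevanus), so the last vowel is not what conditions the rule; the final letter is.
"sizosat" ends in -t. The stems ending in -t (miset → misettovi, tunzut → tunzuttovi, ruzpat → ruzpattovi) double the final consonant and add -ovi.
So sizosat → sizosattovi.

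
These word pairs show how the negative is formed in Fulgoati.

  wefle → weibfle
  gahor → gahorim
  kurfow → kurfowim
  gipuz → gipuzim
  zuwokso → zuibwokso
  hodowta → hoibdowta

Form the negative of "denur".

"denur" ends in a consonant. The stems ending in a consonant (kurfow → kurfowim, gahor → gahorim, gipuz → gipuzim) add -im.
So denur → denurim.

denurim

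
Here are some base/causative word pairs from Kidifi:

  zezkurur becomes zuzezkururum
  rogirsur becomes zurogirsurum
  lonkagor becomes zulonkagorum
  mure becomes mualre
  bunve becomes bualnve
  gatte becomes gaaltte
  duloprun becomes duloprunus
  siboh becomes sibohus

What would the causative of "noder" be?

zunoderum

"noder" ends in -r. The stems ending in -r (zezkurur → zuzezkururum, rogirsur → zurogirsurum, lonkagor → zulonkagorum) add zu- … -um around the stem.
The other patterns: stems ending in -e insert -al- after the first vowel; stems ending in -h or -n add -us.
So noder → zunoderum.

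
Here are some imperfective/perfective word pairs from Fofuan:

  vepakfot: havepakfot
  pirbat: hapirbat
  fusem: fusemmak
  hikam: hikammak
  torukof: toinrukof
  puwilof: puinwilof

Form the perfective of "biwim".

pirbat and hikam both have last vowel 'a' yet inflect differently (hapirbat, hikammak), so the last vowel is not what conditions the rule; the final letter is.
"biwim" ends in -m. The stems ending in -m (fusem → fusemmak, hikam → hikammak) double the final consonant and add -ak.
The other patterns: stems ending in -t add the prefix ha-; stems ending in -f insert -in- after the first vowel.
So biwim → biwimmak.

biwimmak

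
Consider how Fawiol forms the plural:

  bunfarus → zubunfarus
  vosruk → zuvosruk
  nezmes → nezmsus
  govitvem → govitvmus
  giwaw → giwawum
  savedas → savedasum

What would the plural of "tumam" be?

"tumam" has last vowel 'a'. The stems whose last vowel is 'a' (giwaw → giwawum, savedas → savedasum) add -um.
The other patterns: stems whose last vowel is 'u' add the prefix zu-; stems whose last vowel is 'e' delete the last vowel and add -us.
So tumam → tumamum.

tumamum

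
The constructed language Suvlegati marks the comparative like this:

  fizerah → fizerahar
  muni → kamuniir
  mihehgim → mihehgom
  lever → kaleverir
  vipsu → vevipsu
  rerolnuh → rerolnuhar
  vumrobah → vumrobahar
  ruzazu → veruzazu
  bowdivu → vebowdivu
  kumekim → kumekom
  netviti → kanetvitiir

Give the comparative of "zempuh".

rerolnuh and vipsu both have last vowel 'u' yet inflect differently (rerolnuhar, vevipsu), so the last vowel is not what conditions the rule; the final letter is.
"zempuh" ends in -h. The stems ending in -h (rerolnuh → rerolnuhar, fizerah → fizerahar, vumrobah → vumrobahar) add -ar.
The other patterns: stems ending in -m change the last vowel to 'o'; stems ending in -u add the prefix ve-; stems ending in -i or -r add ka- … -ir around the stem.
So zempuh → zempuhar.

zempuhar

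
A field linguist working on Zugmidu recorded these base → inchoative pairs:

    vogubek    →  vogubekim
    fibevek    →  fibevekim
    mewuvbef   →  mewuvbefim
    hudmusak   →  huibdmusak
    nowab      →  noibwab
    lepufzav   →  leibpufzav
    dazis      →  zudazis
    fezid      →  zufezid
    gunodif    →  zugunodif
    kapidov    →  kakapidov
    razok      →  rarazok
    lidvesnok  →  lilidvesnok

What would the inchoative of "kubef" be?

kubefim

vogubek and hudmusak both end in -k yet inflect differently (vogubekim, huibdmusak), so the final letter is not what conditions the rule; the last vowel is.
"kubef" has last vowel 'e'. The stems whose last vowel is 'e' (vogubek → vogubekim, fibevek → fibevekim, mewuvbef → mewuvbefim) add -im.
So kubef → kubefim.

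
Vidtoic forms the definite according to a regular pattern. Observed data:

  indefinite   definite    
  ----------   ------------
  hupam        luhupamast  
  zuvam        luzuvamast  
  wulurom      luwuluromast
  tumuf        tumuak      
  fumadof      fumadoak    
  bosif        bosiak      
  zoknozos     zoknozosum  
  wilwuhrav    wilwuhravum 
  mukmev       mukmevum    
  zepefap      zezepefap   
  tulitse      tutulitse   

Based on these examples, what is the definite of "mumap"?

wulurom and fumadof both have last vowel 'o' yet inflect differently (luwuluromast, fumadoak), so the last vowel is not what conditions the rule; the final letter is.
"mumap" ends in -p. The one such stem in the data (zepefap → zezepefap) repeats the first consonant+vowel as a prefix (as does tulitse), so the same rule applies.
The other patterns: stems ending in -m add lu- … -ast around the stem; stems ending in -f drop the final letter and add -ak; stems ending in -s or -v add -um.
So mumap → mumumap.

mumumap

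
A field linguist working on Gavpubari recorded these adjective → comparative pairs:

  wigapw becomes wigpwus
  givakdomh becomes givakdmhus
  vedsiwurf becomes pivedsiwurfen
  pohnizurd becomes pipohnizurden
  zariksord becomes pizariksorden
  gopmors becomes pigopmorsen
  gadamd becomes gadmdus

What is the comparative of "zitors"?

"zitors" has second-to-last letter 'r'. The stems whose second-to-last letter is 'r' (zariksord → pizariksorden, vedsiwurf → pivedsiwurfen, pohnizurd → pipohnizurden) add pi- … -en around the stem.
So zitors → pizitorsen.

pizitorsen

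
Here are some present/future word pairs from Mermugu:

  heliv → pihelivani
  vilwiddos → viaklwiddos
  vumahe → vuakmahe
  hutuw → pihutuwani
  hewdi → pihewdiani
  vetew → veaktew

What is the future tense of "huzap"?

pihuzapani

"huzap" begins with h-. The stems beginning with h- (heliv → pihelivani, hewdi → pihewdiani, hutuw → pihutuwani) add pi- … -ani around the stem.
The other pattern: stems beginning with v- insert -ak- after the first vowel.
So huzap → pihuzapani.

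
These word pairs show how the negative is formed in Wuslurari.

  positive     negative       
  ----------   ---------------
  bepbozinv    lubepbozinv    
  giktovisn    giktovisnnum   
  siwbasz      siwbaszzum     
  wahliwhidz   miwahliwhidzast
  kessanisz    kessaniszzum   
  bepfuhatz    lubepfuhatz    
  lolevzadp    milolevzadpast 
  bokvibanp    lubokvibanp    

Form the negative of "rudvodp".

siwbasz and wahliwhidz both end in -z yet inflect differently (siwbaszzum, miwahliwhidzast), so the final letter is not what conditions the rule; the second-to-last letter is.
"rudvodp" has second-to-last letter 'd'. The stems whose second-to-last letter is 'd' (lolevzadp → milolevzadpast, wahliwhidz → miwahliwhidzast) add mi- … -ast around the stem.
The other patterns: stems whose second-to-last letter is 's' double the final consonant and add -um; stems whose second-to-last letter is 'n' or 't' add the prefix lu-.
So rudvodp → mirudvodpast.

mirudvodpast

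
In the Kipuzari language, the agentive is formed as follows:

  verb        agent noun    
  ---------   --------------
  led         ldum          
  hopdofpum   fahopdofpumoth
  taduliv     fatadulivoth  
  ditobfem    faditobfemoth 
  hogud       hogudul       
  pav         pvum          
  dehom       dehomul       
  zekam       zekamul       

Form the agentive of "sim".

led and hogud both end in -d yet inflect differently (ldum, hogudul), so the final letter is not what conditions the rule; the number of vowels is.
"sim" has 1 vowel. The stems with 1 vowel (pav → pvum, led → ldum) delete the last vowel and add -um.
So sim → smum.

smum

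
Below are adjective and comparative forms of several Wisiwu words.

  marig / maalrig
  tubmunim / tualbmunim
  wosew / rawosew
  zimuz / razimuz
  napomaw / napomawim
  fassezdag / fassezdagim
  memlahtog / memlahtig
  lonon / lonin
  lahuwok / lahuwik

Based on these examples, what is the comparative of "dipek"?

wosew and napomaw both end in -w yet inflect differently (rawosew, napomawim), so the final letter is not what conditions the rule; the last vowel is.
"dipek" has last vowel 'e'. The one such stem in the data (wosew → rawosew) adds the prefix ra-, so the same rule applies.
The other patterns: stems whose last vowel is 'i' insert -al- after the first vowel; stems whose last vowel is 'a' add -im; stems whose last vowel is 'o' change the last vowel to 'i'.
So dipek → radipek.

radipek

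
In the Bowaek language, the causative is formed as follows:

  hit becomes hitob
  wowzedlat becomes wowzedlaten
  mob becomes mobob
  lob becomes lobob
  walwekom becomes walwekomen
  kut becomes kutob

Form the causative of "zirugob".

zirugoben

hit and wowzedlat both end in -t yet inflect differently (hitob, wowzedlaten), so the final letter is not what conditions the rule; the number of vowels is.
"zirugob" has 3 vowels. The stems with 3 vowels (wowzedlat → wowzedlaten, walwekom → walwekomen) add -en.
The other pattern: stems with 1 vowel add -ob.
So zirugob → zirugoben.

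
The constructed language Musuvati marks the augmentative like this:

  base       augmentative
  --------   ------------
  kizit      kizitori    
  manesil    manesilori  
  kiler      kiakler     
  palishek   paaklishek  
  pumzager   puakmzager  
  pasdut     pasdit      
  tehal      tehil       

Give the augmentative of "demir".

demirori

kizit and pasdut both end in -t yet inflect differently (kizitori, pasdit), so the final letter is not what conditions the rule; the last vowel is.
"demir" has last vowel 'i'. The stems whose last vowel is 'i' (kizit → kizitori, manesil → manesilori) add -ori.
So demir → demirori.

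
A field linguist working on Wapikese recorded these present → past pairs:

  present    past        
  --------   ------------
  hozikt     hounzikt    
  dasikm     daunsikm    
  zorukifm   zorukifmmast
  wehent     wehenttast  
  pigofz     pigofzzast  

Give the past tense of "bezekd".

beunzekd

hozikt and wehent both end in -t yet inflect differently (hounzikt, wehenttast), so the final letter is not what conditions the rule; the second-to-last letter is.
"bezekd" has second-to-last letter 'k'. The stems whose second-to-last letter is 'k' (hozikt → hounzikt, dasikm → daunsikm) insert -un- after the first vowel.
So bezekd → beunzekd.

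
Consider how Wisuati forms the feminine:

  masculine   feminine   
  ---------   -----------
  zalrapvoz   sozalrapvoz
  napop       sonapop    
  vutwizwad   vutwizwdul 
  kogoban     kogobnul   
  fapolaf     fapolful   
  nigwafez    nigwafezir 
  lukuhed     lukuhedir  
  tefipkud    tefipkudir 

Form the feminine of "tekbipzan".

tekbipznul

"tekbipzan" has last vowel 'a'. The stems whose last vowel is 'a' (vutwizwad → vutwizwdul, kogoban → kogobnul, fapolaf → fapolful) delete the last vowel and add -ul.
The other patterns: stems whose last vowel is 'o' add the prefix so-; stems whose last vowel is 'e' or 'u' add -ir.
So tekbipzan → tekbipznul.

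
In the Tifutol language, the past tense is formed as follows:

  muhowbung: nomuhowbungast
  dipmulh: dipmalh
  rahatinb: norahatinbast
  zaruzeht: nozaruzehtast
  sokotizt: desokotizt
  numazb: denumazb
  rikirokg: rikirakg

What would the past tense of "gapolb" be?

"gapolb" has second-to-last letter 'l'. The one such stem in the data (dipmulh → dipmalh) changes the last vowel to 'a' (as does rikirokg), so the same rule applies.
The other patterns: stems whose second-to-last letter is 'z' add the prefix de-; stems whose second-to-last letter is 'h' or 'n' add no- … -ast around the stem.
So gapolb → gapalb.

gapalb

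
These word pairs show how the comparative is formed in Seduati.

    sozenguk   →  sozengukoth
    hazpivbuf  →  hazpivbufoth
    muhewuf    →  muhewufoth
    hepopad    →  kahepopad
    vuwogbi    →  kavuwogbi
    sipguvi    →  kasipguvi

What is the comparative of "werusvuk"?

werusvukoth

hazpivbuf and hepopad both begin with h- yet inflect differently (hazpivbufoth, kahepopad), so the first letter is not what conditions the rule; the final letter is.
"werusvuk" ends in -k. The one such stem in the data (sozenguk → sozengukoth) adds -oth, so the same rule applies.
The other pattern: stems ending in -d or -i add the prefix ka-.
So werusvuk → werusvukoth.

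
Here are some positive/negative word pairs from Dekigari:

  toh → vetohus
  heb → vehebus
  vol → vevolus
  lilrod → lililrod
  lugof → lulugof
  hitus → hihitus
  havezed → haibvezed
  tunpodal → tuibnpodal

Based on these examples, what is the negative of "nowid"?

nonowid

"nowid" has 2 vowels. The stems with 2 vowels (lilrod → lililrod, lugof → lulugof, hitus → hihitus) repeat the first consonant+vowel as a prefix.
The other patterns: stems with 1 vowel add ve- … -us around the stem; stems with 3 vowels insert -ib- after the first vowel.
So nowid → nonowid.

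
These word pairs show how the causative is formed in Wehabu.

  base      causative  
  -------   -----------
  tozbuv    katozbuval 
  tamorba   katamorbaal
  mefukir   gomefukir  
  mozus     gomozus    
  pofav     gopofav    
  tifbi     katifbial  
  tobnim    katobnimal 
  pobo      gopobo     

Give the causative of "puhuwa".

gopuhuwa

tozbuv and pofav both end in -v yet inflect differently (katozbuval, gopofav), so the final letter is not what conditions the rule; the first letter is.
"puhuwa" begins with p-. The stems beginning with p- (pobo → gopobo, pofav → gopofav) add the prefix go-.
So puhuwa → gopuhuwa.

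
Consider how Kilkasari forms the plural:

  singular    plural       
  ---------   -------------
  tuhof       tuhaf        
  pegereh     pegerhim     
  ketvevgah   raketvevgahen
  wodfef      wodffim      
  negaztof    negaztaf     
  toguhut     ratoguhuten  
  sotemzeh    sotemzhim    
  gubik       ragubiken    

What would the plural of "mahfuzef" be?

negaztof and wodfef both end in -f yet inflect differently (negaztaf, wodffim), so the final letter is not what conditions the rule; the last vowel is.
"mahfuzef" has last vowel 'e'. The stems whose last vowel is 'e' (sotemzeh → sotemzhim, wodfef → wodffim, pegereh → pegerhim) delete the last vowel and add -im.
So mahfuzef → mahfuzfim.

mahfuzfim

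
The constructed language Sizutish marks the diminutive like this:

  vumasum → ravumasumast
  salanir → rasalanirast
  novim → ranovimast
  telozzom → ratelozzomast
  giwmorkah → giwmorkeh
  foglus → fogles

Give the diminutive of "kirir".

vumasum and foglus both have last vowel 'u' yet inflect differently (ravumasumast, fogles), so the last vowel is not what conditions the rule; the final letter is.
"kirir" ends in -r. The one such stem in the data (salanir → rasalanirast) adds ra- … -ast around the stem, so the same rule applies.
So kirir → rakirirast.

rakirirast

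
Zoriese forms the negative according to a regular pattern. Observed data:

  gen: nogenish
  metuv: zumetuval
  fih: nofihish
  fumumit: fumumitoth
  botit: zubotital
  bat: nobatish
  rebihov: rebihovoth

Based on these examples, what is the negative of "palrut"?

bat and botit both end in -t yet inflect differently (nobatish, zubotital), so the final letter is not what conditions the rule; the number of vowels is.
"palrut" has 2 vowels. The stems with 2 vowels (botit → zubotital, metuv → zumetuval) add zu- … -al around the stem.
The other patterns: stems with 1 vowel add no- … -ish around the stem; stems with 3 vowels add -oth.
So palrut → zupalrutal.

zupalrutal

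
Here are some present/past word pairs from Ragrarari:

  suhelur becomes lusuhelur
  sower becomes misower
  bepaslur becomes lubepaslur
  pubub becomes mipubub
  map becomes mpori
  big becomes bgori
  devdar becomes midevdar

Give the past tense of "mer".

sower and bepaslur both end in -r yet inflect differently (misower, lubepaslur), so the final letter is not what conditions the rule; the number of vowels is.
"mer" has 1 vowel. The stems with 1 vowel (big → bgori, map → mpori) delete the last vowel and add -ori.
The other patterns: stems with 2 vowels add the prefix mi-; stems with 3 vowels add the prefix lu-.
So mer → mrori.

mrori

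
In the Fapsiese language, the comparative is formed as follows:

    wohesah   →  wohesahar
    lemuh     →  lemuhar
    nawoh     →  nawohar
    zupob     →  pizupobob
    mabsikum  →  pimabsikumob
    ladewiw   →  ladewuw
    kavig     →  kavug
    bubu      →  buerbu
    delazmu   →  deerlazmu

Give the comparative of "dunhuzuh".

dunhuzuhar

"dunhuzuh" ends in -h. The stems ending in -h (wohesah → wohesahar, lemuh → lemuhar, nawoh → nawohar) add -ar.
So dunhuzuh → dunhuzuhar.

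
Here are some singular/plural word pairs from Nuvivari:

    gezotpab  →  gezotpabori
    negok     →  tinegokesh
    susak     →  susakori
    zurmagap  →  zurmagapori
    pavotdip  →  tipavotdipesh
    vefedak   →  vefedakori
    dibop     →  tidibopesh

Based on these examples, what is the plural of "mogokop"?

zurmagap and dibop both end in -p yet inflect differently (zurmagapori, tidibopesh), so the final letter is not what conditions the rule; the last vowel is.
"mogokop" has last vowel 'o'. The stems whose last vowel is 'o' (dibop → tidibopesh, negok → tinegokesh) add ti- … -esh around the stem.
The other pattern: stems whose last vowel is 'a' add -ori.
So mogokop → timogokopesh.

timogokopesh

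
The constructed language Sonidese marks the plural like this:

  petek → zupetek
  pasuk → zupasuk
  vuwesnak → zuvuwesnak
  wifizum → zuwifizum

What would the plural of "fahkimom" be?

zufahkimom

Every pair shown (petek → zupetek, pasuk → zupasuk, vuwesnak → zuvuwesnak, …) follows the same rule: add the prefix zu-.
So fahkimom → zufahkimom.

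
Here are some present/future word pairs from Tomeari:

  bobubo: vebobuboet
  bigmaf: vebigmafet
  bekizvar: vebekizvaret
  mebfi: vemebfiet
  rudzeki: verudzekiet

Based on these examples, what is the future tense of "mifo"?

Every pair shown (bobubo → vebobuboet, bigmaf → vebigmafet, bekizvar → vebekizvaret, …) follows the same rule: add ve- … -et around the stem.
So mifo → vemifoet.

vemifoet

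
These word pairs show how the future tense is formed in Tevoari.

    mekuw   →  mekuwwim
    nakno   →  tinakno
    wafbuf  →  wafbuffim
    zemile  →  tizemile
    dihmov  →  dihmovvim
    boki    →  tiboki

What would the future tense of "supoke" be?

nakno and dihmov both have last vowel 'o' yet inflect differently (tinakno, dihmovvim), so the last vowel is not what conditions the rule; whether the stem ends in a vowel or a consonant is.
"supoke" ends in a vowel. The stems ending in a vowel (nakno → tinakno, boki → tiboki, zemile → tizemile) add the prefix ti-.
So supoke → tisupoke.

tisupoke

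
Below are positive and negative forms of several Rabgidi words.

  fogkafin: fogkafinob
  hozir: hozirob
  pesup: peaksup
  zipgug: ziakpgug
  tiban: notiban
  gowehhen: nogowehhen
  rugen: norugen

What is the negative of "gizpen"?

nogizpen

fogkafin and tiban both end in -n yet inflect differently (fogkafinob, notiban), so the final letter is not what conditions the rule; the last vowel is.
"gizpen" has last vowel 'e'. The stems whose last vowel is 'e' (gowehhen → nogowehhen, rugen → norugen) add the prefix no-.
The other patterns: stems whose last vowel is 'i' add -ob; stems whose last vowel is 'u' insert -ak- after the first vowel.
So gizpen → nogizpen.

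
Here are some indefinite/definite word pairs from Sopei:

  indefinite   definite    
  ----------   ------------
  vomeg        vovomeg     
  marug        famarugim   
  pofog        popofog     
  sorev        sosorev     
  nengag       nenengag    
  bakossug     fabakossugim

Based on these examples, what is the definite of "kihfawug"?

marug and pofog both end in -g yet inflect differently (famarugim, popofog), so the final letter is not what conditions the rule; the last vowel is.
"kihfawug" has last vowel 'u'. The stems whose last vowel is 'u' (marug → famarugim, bakossug → fabakossugim) add fa- … -im around the stem.
The other pattern: stems whose last vowel is 'a', 'e' or 'o' repeat the first consonant+vowel as a prefix.
So kihfawug → fakihfawugim.

fakihfawugim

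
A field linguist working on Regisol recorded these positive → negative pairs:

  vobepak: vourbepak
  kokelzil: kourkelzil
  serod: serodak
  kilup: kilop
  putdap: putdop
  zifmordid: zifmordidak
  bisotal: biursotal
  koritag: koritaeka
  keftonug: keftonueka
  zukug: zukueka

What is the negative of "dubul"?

kilup and keftonug both have last vowel 'u' yet inflect differently (kilop, keftonueka), so the last vowel is not what conditions the rule; the final letter is.
"dubul" ends in -l. The stems ending in -l (bisotal → biursotal, kokelzil → kourkelzil) insert -ur- after the first vowel.
So dubul → duurbul.

duurbul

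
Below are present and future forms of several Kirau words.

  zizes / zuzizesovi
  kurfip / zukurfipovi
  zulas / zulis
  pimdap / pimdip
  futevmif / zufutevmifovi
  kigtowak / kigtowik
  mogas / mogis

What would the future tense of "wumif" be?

zuwumifovi

pimdap and kurfip both end in -p yet inflect differently (pimdip, zukurfipovi), so the final letter is not what conditions the rule; the last vowel is.
"wumif" has last vowel 'i'. The stems whose last vowel is 'i' (kurfip → zukurfipovi, futevmif → zufutevmifovi) add zu- … -ovi around the stem.
The other pattern: stems whose last vowel is 'a' change the last vowel to 'i'.
So wumif → zuwumifovi.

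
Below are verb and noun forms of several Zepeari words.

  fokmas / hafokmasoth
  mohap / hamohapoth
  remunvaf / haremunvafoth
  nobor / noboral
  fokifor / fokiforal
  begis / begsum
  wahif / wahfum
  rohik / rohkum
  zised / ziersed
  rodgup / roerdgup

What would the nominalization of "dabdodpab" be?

hadabdodpaboth

fokmas and begis both end in -s yet inflect differently (hafokmasoth, begsum), so the final letter is not what conditions the rule; the last vowel is.
"dabdodpab" has last vowel 'a'. The stems whose last vowel is 'a' (fokmas → hafokmasoth, mohap → hamohapoth, remunvaf → haremunvafoth) add ha- … -oth around the stem.
The other patterns: stems whose last vowel is 'o' add -al; stems whose last vowel is 'i' delete the last vowel and add -um; stems whose last vowel is 'e' or 'u' insert -er- after the first vowel.
So dabdodpab → hadabdodpaboth.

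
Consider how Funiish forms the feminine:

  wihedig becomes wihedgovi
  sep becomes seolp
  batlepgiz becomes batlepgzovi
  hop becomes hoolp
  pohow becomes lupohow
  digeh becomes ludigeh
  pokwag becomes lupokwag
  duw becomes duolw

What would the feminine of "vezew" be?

duw and pohow both end in -w yet inflect differently (duolw, lupohow), so the final letter is not what conditions the rule; the number of vowels is.
"vezew" has 2 vowels. The stems with 2 vowels (pohow → lupohow, digeh → ludigeh, pokwag → lupokwag) add the prefix lu-.
The other patterns: stems with 1 vowel insert -ol- after the first vowel; stems with 3 vowels delete the last vowel and add -ovi.
So vezew → luvezew.

luvezew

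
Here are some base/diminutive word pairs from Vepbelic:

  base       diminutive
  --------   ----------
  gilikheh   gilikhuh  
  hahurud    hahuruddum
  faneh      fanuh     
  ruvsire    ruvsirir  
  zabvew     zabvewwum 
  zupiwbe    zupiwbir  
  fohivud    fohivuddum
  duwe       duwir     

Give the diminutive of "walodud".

zupiwbe and gilikheh both have last vowel 'e' yet inflect differently (zupiwbir, gilikhuh), so the last vowel is not what conditions the rule; the final letter is.
"walodud" ends in -d. The stems ending in -d (fohivud → fohivuddum, hahurud → hahuruddum) double the final consonant and add -um.
The other patterns: stems ending in -e drop the final letter and add -ir; stems ending in -h change the last vowel to 'u'.
So walodud → waloduddum.

waloduddum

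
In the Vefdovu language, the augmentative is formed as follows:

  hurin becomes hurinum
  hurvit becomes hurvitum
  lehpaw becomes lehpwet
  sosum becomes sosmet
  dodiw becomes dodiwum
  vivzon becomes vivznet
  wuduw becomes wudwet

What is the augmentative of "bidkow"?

"bidkow" has last vowel 'o'. The one such stem in the data (vivzon → vivznet) deletes the last vowel and adds -et (as do wuduw, lehpaw), so the same rule applies.
The other pattern: stems whose last vowel is 'i' add -um.
So bidkow → bidkwet.

bidkwet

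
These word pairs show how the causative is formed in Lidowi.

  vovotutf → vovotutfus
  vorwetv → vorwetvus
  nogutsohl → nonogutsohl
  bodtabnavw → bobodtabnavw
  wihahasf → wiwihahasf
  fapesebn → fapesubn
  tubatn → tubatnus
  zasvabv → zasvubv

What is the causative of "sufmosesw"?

zasvabv and vorwetv both end in -v yet inflect differently (zasvubv, vorwetvus), so the final letter is not what conditions the rule; the second-to-last letter is.
"sufmosesw" has second-to-last letter 's'. The one such stem in the data (wihahasf → wiwihahasf) repeats the first consonant+vowel as a prefix (as do bodtabnavw, nogutsohl), so the same rule applies.
So sufmosesw → susufmosesw.

susufmosesw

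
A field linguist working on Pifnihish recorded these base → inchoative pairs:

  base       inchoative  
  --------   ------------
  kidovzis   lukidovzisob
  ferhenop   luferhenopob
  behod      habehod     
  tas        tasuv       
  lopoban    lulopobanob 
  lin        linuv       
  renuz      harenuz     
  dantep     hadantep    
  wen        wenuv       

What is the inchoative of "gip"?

gipuv

dantep and ferhenop both end in -p yet inflect differently (hadantep, luferhenopob), so the final letter is not what conditions the rule; the number of vowels is.
"gip" has 1 vowel. The stems with 1 vowel (tas → tasuv, wen → wenuv, lin → linuv) add -uv.
The other patterns: stems with 2 vowels add the prefix ha-; stems with 3 vowels add lu- … -ob around the stem.
So gip → gipuv.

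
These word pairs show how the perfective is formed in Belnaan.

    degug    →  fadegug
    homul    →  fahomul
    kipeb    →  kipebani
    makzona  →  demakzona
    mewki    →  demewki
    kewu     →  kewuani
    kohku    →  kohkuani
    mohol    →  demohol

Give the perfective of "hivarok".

mohol and homul both end in -l yet inflect differently (demohol, fahomul), so the final letter is not what conditions the rule; the first letter is.
"hivarok" begins with h-. The one such stem in the data (homul → fahomul) adds the prefix fa-, so the same rule applies.
So hivarok → fahivarok.

fahivarok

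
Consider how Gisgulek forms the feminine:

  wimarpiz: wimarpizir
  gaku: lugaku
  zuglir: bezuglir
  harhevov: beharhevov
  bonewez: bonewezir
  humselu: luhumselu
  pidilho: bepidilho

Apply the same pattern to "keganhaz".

"keganhaz" ends in -z. The stems ending in -z (wimarpiz → wimarpizir, bonewez → bonewezir) add -ir.
So keganhaz → keganhazir.

keganhazir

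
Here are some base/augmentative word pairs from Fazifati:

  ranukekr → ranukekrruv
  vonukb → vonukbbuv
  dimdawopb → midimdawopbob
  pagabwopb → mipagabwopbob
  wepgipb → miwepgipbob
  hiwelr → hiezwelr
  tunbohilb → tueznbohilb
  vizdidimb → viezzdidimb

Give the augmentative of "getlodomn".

"getlodomn" has second-to-last letter 'm'. The one such stem in the data (vizdidimb → viezzdidimb) inserts -ez- after the first vowel (as do hiwelr, tunbohilb), so the same rule applies.
So getlodomn → geeztlodomn.

geeztlodomn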